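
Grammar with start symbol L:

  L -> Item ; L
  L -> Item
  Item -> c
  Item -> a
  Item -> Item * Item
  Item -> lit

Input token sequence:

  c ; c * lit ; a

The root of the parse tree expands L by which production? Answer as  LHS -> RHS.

[L [Item c] ; [L [Item [Item c] * [Item lit]] ; [L [Item a]]]]

L -> Item ; L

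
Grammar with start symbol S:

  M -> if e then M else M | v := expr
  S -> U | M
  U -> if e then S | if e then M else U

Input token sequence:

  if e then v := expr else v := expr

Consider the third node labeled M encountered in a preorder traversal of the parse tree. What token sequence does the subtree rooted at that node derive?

v := expr

[S [M if e then [M v := expr] else [M v := expr]]]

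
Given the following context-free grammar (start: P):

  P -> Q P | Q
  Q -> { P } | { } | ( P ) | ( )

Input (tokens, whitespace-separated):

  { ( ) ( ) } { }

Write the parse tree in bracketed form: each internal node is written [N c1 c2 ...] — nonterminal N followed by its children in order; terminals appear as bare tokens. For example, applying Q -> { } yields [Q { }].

[P [Q { [P [Q ( )] [P [Q ( )]]] }] [P [Q { }]]]

P
Q P
{ P } P
{ Q P } P
{ ( ) P } P
{ ( ) Q } P
{ ( ) ( ) } P
{ ( ) ( ) } Q
{ ( ) ( ) } { }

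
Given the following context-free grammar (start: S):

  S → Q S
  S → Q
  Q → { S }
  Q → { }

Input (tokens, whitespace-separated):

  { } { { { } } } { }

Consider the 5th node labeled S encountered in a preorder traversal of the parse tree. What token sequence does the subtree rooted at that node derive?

[S [Q { }] [S [Q { [S [Q { [S [Q { }]] }]] }] [S [Q { }]]]]

{ }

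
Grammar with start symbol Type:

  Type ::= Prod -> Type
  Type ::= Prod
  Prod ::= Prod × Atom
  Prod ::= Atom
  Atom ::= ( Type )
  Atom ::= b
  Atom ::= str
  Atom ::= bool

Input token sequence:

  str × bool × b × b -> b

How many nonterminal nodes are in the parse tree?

12

[Type [Prod [Prod [Prod [Prod [Atom str]] × [Atom bool]] × [Atom b]] × [Atom b]] -> [Type [Prod [Atom b]]]]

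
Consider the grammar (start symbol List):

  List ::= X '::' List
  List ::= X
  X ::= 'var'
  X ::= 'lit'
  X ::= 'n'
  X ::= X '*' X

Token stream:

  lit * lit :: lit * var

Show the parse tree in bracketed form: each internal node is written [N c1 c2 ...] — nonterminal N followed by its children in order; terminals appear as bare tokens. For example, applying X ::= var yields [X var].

List
X :: List
X * X :: List
lit * X :: List
lit * lit :: List
lit * lit :: X
lit * lit :: X * X
lit * lit :: lit * X
lit * lit :: lit * var

[List [X [X lit] * [X lit]] :: [List [X [X lit] * [X var]]]]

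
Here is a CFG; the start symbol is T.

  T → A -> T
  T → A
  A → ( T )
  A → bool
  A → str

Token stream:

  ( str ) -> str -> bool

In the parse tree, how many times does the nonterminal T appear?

[T [A ( [T [A str]] )] -> [T [A str] -> [T [A bool]]]]

4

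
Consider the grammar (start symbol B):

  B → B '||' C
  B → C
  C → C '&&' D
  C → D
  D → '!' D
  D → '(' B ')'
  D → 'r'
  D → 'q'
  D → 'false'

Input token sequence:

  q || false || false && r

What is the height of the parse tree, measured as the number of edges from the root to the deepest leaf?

5

[B [B [B [C [D q]]] || [C [D false]]] || [C [C [D false]] && [D r]]]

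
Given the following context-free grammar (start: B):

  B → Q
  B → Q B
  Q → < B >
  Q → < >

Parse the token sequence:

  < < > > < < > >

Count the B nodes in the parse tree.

4

[B [Q < [B [Q < >]] >] [B [Q < [B [Q < >]] >]]]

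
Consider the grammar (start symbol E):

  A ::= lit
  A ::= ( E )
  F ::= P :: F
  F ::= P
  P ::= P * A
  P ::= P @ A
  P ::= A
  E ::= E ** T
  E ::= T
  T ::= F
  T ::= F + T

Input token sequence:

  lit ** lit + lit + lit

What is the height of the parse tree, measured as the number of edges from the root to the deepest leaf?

7

[E [E [T [F [P [A lit]]]]] ** [T [F [P [A lit]]] + [T [F [P [A lit]]] + [T [F [P [A lit]]]]]]]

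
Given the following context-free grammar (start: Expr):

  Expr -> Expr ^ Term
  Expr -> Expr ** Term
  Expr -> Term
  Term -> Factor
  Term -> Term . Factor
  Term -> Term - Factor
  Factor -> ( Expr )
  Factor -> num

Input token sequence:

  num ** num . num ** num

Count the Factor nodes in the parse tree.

[Expr [Expr [Expr [Term [Factor num]]] ** [Term [Term [Factor num]] . [Factor num]]] ** [Term [Factor num]]]

4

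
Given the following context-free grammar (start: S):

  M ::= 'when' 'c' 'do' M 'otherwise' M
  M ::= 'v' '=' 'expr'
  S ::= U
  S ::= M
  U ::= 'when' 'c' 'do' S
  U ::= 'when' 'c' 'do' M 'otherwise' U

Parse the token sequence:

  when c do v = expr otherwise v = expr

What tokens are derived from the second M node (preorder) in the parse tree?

[S [M when c do [M v = expr] otherwise [M v = expr]]]

v = expr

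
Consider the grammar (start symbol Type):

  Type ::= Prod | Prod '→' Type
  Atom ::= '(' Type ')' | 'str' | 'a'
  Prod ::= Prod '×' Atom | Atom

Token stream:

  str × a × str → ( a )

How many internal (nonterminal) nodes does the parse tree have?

[Type [Prod [Prod [Prod [Atom str]] × [Atom a]] × [Atom str]] → [Type [Prod [Atom ( [Type [Prod [Atom a]]] )]]]]

13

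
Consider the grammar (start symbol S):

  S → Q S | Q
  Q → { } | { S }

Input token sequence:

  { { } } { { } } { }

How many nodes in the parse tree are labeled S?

5

[S [Q { [S [Q { }]] }] [S [Q { [S [Q { }]] }] [S [Q { }]]]]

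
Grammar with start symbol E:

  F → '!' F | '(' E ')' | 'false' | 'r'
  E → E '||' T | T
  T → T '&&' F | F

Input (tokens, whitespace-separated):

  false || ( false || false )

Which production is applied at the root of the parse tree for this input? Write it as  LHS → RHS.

[E [E [T [F false]]] || [T [F ( [E [E [T [F false]]] || [T [F false]]] )]]]

E → E '||' T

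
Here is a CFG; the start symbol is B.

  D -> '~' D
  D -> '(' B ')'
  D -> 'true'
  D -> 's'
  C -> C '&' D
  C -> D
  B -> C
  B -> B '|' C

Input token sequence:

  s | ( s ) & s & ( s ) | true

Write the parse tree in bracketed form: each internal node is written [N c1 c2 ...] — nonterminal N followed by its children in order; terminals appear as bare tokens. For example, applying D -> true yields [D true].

B
B | C
B | C | C
C | C | C
D | C | C
s | C | C
s | C & D | C
s | C & D & D | C
s | D & D & D | C
s | ( B ) & D & D | C
s | ( C ) & D & D | C
s | ( D ) & D & D | C
s | ( s ) & D & D | C
s | ( s ) & s & D | C
s | ( s ) & s & ( B ) | C
s | ( s ) & s & ( C ) | C
s | ( s ) & s & ( D ) | C
s | ( s ) & s & ( s ) | C
s | ( s ) & s & ( s ) | D
s | ( s ) & s & ( s ) | true

[B [B [B [C [D s]]] | [C [C [C [D ( [B [C [D s]]] )]] & [D s]] & [D ( [B [C [D s]]] )]]] | [C [D true]]]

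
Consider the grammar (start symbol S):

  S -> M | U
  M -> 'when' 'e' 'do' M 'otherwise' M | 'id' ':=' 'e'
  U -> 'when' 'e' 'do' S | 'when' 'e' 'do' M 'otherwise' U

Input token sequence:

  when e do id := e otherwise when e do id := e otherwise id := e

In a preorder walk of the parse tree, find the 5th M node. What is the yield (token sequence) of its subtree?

id := e

[S [M when e do [M id := e] otherwise [M when e do [M id := e] otherwise [M id := e]]]]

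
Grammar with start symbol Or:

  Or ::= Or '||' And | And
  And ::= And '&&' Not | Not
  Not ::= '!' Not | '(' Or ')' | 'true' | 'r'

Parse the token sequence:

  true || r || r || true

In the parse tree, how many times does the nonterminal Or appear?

4

[Or [Or [Or [Or [And [Not true]]] || [And [Not r]]] || [And [Not r]]] || [And [Not true]]]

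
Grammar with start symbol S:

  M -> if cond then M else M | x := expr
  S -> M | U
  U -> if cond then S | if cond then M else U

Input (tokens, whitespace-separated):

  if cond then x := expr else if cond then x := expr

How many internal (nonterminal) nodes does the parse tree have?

6

[S [U if cond then [M x := expr] else [U if cond then [S [M x := expr]]]]]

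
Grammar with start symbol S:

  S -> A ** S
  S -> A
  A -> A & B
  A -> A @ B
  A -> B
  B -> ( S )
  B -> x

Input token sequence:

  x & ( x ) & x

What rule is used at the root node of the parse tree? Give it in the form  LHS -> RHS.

S -> A

[S [A [A [A [B x]] & [B ( [S [A [B x]]] )]] & [B x]]]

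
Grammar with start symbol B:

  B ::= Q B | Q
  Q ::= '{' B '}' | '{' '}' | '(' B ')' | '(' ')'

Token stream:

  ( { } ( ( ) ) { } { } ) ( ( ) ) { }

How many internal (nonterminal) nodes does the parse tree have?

18

[B [Q ( [B [Q { }] [B [Q ( [B [Q ( )]] )] [B [Q { }] [B [Q { }]]]]] )] [B [Q ( [B [Q ( )]] )] [B [Q { }]]]]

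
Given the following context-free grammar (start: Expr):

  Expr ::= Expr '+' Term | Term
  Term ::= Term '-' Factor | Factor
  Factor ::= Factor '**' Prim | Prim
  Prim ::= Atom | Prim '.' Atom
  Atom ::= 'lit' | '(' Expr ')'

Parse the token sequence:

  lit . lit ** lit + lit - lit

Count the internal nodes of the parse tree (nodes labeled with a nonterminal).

[Expr [Expr [Term [Factor [Factor [Prim [Prim [Atom lit]] . [Atom lit]]] ** [Prim [Atom lit]]]]] + [Term [Term [Factor [Prim [Atom lit]]]] - [Factor [Prim [Atom lit]]]]]

19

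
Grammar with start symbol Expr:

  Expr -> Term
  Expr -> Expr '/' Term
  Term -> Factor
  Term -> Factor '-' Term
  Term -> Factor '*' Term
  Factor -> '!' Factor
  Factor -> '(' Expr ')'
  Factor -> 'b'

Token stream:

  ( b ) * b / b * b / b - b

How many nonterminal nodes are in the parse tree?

18

[Expr [Expr [Expr [Term [Factor ( [Expr [Term [Factor b]]] )] * [Term [Factor b]]]] / [Term [Factor b] * [Term [Factor b]]]] / [Term [Factor b] - [Term [Factor b]]]]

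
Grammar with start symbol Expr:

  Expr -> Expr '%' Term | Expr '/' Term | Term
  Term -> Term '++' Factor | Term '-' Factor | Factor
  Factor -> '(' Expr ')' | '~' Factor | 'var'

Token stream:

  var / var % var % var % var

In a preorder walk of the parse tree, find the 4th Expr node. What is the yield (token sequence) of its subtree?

[Expr [Expr [Expr [Expr [Expr [Term [Factor var]]] / [Term [Factor var]]] % [Term [Factor var]]] % [Term [Factor var]]] % [Term [Factor var]]]

var / var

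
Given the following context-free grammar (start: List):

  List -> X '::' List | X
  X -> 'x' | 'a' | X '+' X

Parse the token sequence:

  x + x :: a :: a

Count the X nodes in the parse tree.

[List [X [X x] + [X x]] :: [List [X a] :: [List [X a]]]]

5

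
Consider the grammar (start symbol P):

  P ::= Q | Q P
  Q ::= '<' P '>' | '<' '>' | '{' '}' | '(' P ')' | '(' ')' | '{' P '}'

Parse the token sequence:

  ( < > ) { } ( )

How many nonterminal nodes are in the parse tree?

8

[P [Q ( [P [Q < >]] )] [P [Q { }] [P [Q ( )]]]]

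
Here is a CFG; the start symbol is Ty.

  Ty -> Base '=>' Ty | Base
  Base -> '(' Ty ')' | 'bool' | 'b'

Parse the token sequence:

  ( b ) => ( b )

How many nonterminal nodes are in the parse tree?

8

[Ty [Base ( [Ty [Base b]] )] => [Ty [Base ( [Ty [Base b]] )]]]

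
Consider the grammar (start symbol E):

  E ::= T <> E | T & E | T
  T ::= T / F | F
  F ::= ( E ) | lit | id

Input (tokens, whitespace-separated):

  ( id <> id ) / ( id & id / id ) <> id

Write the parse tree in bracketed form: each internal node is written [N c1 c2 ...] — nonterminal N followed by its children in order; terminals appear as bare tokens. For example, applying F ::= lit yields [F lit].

E
T <> E
T / F <> E
F / F <> E
( E ) / F <> E
( T <> E ) / F <> E
( F <> E ) / F <> E
( id <> E ) / F <> E
( id <> T ) / F <> E
( id <> F ) / F <> E
( id <> id ) / F <> E
( id <> id ) / ( E ) <> E
( id <> id ) / ( T & E ) <> E
( id <> id ) / ( F & E ) <> E
( id <> id ) / ( id & E ) <> E
( id <> id ) / ( id & T ) <> E
( id <> id ) / ( id & T / F ) <> E
( id <> id ) / ( id & F / F ) <> E
( id <> id ) / ( id & id / F ) <> E
( id <> id ) / ( id & id / id ) <> E
( id <> id ) / ( id & id / id ) <> T
( id <> id ) / ( id & id / id ) <> F
( id <> id ) / ( id & id / id ) <> id

[E [T [T [F ( [E [T [F id]] <> [E [T [F id]]]] )]] / [F ( [E [T [F id]] & [E [T [T [F id]] / [F id]]]] )]] <> [E [T [F id]]]]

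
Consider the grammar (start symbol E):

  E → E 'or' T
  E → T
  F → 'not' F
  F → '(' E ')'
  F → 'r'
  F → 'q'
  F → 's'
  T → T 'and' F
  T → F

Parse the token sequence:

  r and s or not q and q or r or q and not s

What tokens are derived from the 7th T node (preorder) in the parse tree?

[E [E [E [E [T [T [F r]] and [F s]]] or [T [T [F not [F q]]] and [F q]]] or [T [F r]]] or [T [T [F q]] and [F not [F s]]]]

q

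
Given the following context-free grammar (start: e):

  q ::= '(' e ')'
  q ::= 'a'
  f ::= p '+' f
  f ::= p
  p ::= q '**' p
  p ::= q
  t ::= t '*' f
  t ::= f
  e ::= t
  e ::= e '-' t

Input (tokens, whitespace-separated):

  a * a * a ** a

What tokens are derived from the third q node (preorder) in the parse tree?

a

[e [t [t [t [f [p [q a]]]] * [f [p [q a]]]] * [f [p [q a] ** [p [q a]]]]]]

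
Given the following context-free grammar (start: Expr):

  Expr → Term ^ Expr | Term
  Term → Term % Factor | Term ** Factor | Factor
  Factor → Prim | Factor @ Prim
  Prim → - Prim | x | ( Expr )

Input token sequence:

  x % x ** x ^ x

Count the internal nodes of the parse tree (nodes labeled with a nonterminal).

14

[Expr [Term [Term [Term [Factor [Prim x]]] % [Factor [Prim x]]] ** [Factor [Prim x]]] ^ [Expr [Term [Factor [Prim x]]]]]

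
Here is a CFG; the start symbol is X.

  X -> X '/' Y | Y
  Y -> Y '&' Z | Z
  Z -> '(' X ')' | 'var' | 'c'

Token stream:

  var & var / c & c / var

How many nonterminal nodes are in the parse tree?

13

[X [X [X [Y [Y [Z var]] & [Z var]]] / [Y [Y [Z c]] & [Z c]]] / [Y [Z var]]]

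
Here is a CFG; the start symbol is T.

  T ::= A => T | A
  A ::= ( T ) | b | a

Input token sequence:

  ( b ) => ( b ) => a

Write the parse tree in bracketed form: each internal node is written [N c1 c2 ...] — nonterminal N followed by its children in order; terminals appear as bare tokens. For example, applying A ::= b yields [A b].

T
A => T
( T ) => T
( A ) => T
( b ) => T
( b ) => A => T
( b ) => ( T ) => T
( b ) => ( A ) => T
( b ) => ( b ) => T
( b ) => ( b ) => A
( b ) => ( b ) => a

[T [A ( [T [A b]] )] => [T [A ( [T [A b]] )] => [T [A a]]]]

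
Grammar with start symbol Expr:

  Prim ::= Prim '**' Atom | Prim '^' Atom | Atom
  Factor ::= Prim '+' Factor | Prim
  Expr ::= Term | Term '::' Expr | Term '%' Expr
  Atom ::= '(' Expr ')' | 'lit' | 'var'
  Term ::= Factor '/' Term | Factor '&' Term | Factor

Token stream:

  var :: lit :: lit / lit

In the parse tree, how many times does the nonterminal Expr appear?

3

[Expr [Term [Factor [Prim [Atom var]]]] :: [Expr [Term [Factor [Prim [Atom lit]]]] :: [Expr [Term [Factor [Prim [Atom lit]]] / [Term [Factor [Prim [Atom lit]]]]]]]]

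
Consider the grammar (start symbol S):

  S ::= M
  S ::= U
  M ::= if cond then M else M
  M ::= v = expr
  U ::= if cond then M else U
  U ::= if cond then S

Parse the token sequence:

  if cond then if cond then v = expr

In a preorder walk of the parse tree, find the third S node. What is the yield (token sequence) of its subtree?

v = expr

[S [U if cond then [S [U if cond then [S [M v = expr]]]]]]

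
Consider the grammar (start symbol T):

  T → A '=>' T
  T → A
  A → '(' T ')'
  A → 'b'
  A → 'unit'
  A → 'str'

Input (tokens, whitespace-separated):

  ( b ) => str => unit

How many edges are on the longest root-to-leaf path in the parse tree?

4

[T [A ( [T [A b]] )] => [T [A str] => [T [A unit]]]]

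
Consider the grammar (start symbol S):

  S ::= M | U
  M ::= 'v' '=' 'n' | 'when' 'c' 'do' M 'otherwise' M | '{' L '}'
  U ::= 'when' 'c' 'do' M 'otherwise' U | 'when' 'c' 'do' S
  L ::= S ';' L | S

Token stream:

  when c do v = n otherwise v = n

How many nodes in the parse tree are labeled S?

[S [M when c do [M v = n] otherwise [M v = n]]]

1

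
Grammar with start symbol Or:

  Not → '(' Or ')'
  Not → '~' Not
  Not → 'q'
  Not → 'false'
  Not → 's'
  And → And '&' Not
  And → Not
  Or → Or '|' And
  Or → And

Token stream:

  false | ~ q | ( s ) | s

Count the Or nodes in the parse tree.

[Or [Or [Or [Or [And [Not false]]] | [And [Not ~ [Not q]]]] | [And [Not ( [Or [And [Not s]]] )]]] | [And [Not s]]]

5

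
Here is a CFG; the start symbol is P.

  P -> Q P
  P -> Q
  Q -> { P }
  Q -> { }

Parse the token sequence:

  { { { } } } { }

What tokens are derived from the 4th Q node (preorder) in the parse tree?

[P [Q { [P [Q { [P [Q { }]] }]] }] [P [Q { }]]]

{ }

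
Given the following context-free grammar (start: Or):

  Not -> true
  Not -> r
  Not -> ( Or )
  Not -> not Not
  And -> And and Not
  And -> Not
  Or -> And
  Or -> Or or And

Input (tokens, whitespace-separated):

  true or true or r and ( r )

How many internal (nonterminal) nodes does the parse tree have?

14

[Or [Or [Or [And [Not true]]] or [And [Not true]]] or [And [And [Not r]] and [Not ( [Or [And [Not r]]] )]]]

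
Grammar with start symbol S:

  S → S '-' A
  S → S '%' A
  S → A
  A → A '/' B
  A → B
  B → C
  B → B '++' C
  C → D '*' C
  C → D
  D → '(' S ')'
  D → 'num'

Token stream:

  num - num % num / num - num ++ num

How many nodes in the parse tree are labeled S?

[S [S [S [S [A [B [C [D num]]]]] - [A [B [C [D num]]]]] % [A [A [B [C [D num]]]] / [B [C [D num]]]]] - [A [B [B [C [D num]]] ++ [C [D num]]]]]

4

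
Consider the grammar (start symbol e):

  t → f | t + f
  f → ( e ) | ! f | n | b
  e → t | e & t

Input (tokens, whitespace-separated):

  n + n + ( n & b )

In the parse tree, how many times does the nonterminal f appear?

5

[e [t [t [t [f n]] + [f n]] + [f ( [e [e [t [f n]]] & [t [f b]]] )]]]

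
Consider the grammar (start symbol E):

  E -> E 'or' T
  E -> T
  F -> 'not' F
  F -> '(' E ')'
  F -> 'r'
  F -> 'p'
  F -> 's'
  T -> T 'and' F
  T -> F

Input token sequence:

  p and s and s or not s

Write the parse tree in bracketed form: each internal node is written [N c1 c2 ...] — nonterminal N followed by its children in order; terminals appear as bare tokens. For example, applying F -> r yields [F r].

E
E or T
T or T
T and F or T
T and F and F or T
F and F and F or T
p and F and F or T
p and s and F or T
p and s and s or T
p and s and s or F
p and s and s or not F
p and s and s or not s

[E [E [T [T [T [F p]] and [F s]] and [F s]]] or [T [F not [F s]]]]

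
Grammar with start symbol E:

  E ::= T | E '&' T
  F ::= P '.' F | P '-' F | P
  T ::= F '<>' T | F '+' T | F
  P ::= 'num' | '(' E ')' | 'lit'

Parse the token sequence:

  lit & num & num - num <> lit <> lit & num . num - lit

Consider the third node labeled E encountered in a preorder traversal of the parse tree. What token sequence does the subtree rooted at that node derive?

lit & num

[E [E [E [E [T [F [P lit]]]] & [T [F [P num]]]] & [T [F [P num] - [F [P num]]] <> [T [F [P lit]] <> [T [F [P lit]]]]]] & [T [F [P num] . [F [P num] - [F [P lit]]]]]]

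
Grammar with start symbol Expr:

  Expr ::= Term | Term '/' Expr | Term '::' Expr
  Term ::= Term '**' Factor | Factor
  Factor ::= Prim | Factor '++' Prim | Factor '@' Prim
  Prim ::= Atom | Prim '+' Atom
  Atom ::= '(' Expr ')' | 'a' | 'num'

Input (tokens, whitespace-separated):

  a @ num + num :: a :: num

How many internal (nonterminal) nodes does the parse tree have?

[Expr [Term [Factor [Factor [Prim [Atom a]]] @ [Prim [Prim [Atom num]] + [Atom num]]]] :: [Expr [Term [Factor [Prim [Atom a]]]] :: [Expr [Term [Factor [Prim [Atom num]]]]]]]

20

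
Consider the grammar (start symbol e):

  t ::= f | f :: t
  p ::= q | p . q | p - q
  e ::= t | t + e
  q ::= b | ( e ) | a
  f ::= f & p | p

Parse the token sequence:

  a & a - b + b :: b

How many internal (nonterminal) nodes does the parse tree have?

[e [t [f [f [p [q a]]] & [p [p [q a]] - [q b]]]] + [e [t [f [p [q b]]] :: [t [f [p [q b]]]]]]]

19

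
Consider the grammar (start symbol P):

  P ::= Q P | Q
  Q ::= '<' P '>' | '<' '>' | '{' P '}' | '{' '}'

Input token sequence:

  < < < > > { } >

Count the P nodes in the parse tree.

4

[P [Q < [P [Q < [P [Q < >]] >] [P [Q { }]]] >]]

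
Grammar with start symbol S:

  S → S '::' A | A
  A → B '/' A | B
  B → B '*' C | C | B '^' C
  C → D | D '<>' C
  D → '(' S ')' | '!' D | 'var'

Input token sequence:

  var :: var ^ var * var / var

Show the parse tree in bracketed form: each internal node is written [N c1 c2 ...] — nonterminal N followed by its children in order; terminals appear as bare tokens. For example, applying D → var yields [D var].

[S [S [A [B [C [D var]]]]] :: [A [B [B [B [C [D var]]] ^ [C [D var]]] * [C [D var]]] / [A [B [C [D var]]]]]]

S
S :: A
A :: A
B :: A
C :: A
D :: A
var :: A
var :: B / A
var :: B * C / A
var :: B ^ C * C / A
var :: C ^ C * C / A
var :: D ^ C * C / A
var :: var ^ C * C / A
var :: var ^ D * C / A
var :: var ^ var * C / A
var :: var ^ var * D / A
var :: var ^ var * var / A
var :: var ^ var * var / B
var :: var ^ var * var / C
var :: var ^ var * var / D
var :: var ^ var * var / var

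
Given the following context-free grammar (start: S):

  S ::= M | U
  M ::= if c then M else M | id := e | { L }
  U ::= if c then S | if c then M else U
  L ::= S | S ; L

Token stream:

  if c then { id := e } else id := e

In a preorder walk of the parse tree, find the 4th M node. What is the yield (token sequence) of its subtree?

id := e

[S [M if c then [M { [L [S [M id := e]]] }] else [M id := e]]]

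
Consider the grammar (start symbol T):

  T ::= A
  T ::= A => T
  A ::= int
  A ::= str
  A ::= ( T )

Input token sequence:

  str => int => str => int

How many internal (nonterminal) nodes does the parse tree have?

[T [A str] => [T [A int] => [T [A str] => [T [A int]]]]]

8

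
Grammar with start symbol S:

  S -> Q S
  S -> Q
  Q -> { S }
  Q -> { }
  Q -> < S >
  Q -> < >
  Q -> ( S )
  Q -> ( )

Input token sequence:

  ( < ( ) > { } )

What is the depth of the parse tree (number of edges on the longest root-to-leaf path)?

6

[S [Q ( [S [Q < [S [Q ( )]] >] [S [Q { }]]] )]]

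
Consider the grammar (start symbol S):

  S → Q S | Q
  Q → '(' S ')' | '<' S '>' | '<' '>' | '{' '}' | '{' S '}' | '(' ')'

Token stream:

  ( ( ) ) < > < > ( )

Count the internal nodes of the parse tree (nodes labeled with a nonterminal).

[S [Q ( [S [Q ( )]] )] [S [Q < >] [S [Q < >] [S [Q ( )]]]]]

10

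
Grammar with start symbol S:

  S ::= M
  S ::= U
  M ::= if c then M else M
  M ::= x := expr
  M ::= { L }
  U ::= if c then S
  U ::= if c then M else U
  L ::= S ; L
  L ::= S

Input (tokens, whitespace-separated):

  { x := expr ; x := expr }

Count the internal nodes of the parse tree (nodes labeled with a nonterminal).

8

[S [M { [L [S [M x := expr]] ; [L [S [M x := expr]]]] }]]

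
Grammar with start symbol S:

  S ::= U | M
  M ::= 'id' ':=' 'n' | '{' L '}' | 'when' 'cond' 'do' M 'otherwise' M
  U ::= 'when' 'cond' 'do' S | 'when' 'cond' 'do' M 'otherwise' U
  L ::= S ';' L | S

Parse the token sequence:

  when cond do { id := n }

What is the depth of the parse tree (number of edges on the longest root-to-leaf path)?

[S [U when cond do [S [M { [L [S [M id := n]]] }]]]]

7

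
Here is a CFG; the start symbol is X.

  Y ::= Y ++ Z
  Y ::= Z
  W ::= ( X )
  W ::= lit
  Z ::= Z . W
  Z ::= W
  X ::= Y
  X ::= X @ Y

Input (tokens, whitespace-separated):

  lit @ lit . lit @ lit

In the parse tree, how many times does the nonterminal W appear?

[X [X [X [Y [Z [W lit]]]] @ [Y [Z [Z [W lit]] . [W lit]]]] @ [Y [Z [W lit]]]]

4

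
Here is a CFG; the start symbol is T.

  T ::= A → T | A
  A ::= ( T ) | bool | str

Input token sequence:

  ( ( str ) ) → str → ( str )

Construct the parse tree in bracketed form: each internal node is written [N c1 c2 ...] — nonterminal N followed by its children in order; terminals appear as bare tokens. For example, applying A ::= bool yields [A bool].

[T [A ( [T [A ( [T [A str]] )]] )] → [T [A str] → [T [A ( [T [A str]] )]]]]

T
A → T
( T ) → T
( A ) → T
( ( T ) ) → T
( ( A ) ) → T
( ( str ) ) → T
( ( str ) ) → A → T
( ( str ) ) → str → T
( ( str ) ) → str → A
( ( str ) ) → str → ( T )
( ( str ) ) → str → ( A )
( ( str ) ) → str → ( str )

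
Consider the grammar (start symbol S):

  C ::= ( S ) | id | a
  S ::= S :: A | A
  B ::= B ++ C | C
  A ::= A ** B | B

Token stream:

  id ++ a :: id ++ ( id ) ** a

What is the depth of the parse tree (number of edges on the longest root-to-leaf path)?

[S [S [A [B [B [C id]] ++ [C a]]]] :: [A [A [B [B [C id]] ++ [C ( [S [A [B [C id]]]] )]]] ** [B [C a]]]]

9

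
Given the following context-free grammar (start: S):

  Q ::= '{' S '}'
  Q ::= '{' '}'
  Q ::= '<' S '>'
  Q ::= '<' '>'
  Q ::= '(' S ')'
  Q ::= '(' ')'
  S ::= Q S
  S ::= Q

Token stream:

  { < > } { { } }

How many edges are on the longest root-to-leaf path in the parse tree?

[S [Q { [S [Q < >]] }] [S [Q { [S [Q { }]] }]]]

5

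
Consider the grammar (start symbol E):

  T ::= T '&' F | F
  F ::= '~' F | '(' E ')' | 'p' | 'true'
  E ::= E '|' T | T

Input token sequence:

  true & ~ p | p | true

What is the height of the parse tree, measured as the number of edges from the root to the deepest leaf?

6

[E [E [E [T [T [F true]] & [F ~ [F p]]]] | [T [F p]]] | [T [F true]]]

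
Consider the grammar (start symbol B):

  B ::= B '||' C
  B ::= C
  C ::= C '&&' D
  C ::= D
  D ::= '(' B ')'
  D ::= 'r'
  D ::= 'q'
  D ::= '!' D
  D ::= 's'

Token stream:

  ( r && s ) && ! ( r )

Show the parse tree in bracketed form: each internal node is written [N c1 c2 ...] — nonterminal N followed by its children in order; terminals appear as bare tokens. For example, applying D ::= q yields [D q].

[B [C [C [D ( [B [C [C [D r]] && [D s]]] )]] && [D ! [D ( [B [C [D r]]] )]]]]

B
C
C && D
D && D
( B ) && D
( C ) && D
( C && D ) && D
( D && D ) && D
( r && D ) && D
( r && s ) && D
( r && s ) && ! D
( r && s ) && ! ( B )
( r && s ) && ! ( C )
( r && s ) && ! ( D )
( r && s ) && ! ( r )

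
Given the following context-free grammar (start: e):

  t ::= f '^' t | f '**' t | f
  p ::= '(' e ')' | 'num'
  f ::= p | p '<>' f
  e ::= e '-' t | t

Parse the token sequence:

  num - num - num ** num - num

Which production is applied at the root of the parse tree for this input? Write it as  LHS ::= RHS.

e ::= e '-' t

[e [e [e [e [t [f [p num]]]] - [t [f [p num]]]] - [t [f [p num]] ** [t [f [p num]]]]] - [t [f [p num]]]]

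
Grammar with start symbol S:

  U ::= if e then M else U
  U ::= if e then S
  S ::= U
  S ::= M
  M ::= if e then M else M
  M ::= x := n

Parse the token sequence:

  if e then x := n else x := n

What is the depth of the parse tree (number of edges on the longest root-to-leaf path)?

[S [M if e then [M x := n] else [M x := n]]]

3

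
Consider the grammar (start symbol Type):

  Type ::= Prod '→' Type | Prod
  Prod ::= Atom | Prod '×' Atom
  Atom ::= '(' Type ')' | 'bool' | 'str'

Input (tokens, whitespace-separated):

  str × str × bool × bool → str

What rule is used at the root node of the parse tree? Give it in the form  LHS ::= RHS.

[Type [Prod [Prod [Prod [Prod [Atom str]] × [Atom str]] × [Atom bool]] × [Atom bool]] → [Type [Prod [Atom str]]]]

Type ::= Prod '→' Type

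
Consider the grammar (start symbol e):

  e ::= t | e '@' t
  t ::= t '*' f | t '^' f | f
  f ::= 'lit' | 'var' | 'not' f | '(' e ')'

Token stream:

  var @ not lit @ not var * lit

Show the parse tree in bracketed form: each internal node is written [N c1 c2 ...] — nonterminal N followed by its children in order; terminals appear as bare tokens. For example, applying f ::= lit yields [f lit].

e
e @ t
e @ t @ t
t @ t @ t
f @ t @ t
var @ t @ t
var @ f @ t
var @ not f @ t
var @ not lit @ t
var @ not lit @ t * f
var @ not lit @ f * f
var @ not lit @ not f * f
var @ not lit @ not var * f
var @ not lit @ not var * lit

[e [e [e [t [f var]]] @ [t [f not [f lit]]]] @ [t [t [f not [f var]]] * [f lit]]]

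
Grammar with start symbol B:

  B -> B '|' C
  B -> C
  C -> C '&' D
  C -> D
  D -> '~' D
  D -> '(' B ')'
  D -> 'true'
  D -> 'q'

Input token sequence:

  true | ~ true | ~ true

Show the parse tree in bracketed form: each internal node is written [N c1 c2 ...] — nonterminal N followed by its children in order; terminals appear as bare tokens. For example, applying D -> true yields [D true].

[B [B [B [C [D true]]] | [C [D ~ [D true]]]] | [C [D ~ [D true]]]]

B
B | C
B | C | C
C | C | C
D | C | C
true | C | C
true | D | C
true | ~ D | C
true | ~ true | C
true | ~ true | D
true | ~ true | ~ D
true | ~ true | ~ true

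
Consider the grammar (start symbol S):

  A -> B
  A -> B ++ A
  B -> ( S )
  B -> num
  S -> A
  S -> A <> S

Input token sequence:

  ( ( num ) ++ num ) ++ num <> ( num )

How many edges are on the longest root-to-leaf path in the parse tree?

[S [A [B ( [S [A [B ( [S [A [B num]]] )] ++ [A [B num]]]] )] ++ [A [B num]]] <> [S [A [B ( [S [A [B num]]] )]]]]

9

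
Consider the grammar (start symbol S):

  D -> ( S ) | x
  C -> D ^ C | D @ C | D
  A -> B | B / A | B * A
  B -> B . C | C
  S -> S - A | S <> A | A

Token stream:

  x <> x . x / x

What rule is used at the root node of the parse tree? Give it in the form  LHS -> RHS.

[S [S [A [B [C [D x]]]]] <> [A [B [B [C [D x]]] . [C [D x]]] / [A [B [C [D x]]]]]]

S -> S <> A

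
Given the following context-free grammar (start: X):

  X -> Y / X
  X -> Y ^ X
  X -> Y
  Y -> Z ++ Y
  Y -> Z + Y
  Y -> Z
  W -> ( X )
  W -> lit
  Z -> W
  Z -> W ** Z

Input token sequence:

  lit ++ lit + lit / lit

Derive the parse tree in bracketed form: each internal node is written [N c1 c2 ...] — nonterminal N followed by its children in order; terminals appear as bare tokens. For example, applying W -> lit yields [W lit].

X
Y / X
Z ++ Y / X
W ++ Y / X
lit ++ Y / X
lit ++ Z + Y / X
lit ++ W + Y / X
lit ++ lit + Y / X
lit ++ lit + Z / X
lit ++ lit + W / X
lit ++ lit + lit / X
lit ++ lit + lit / Y
lit ++ lit + lit / Z
lit ++ lit + lit / W
lit ++ lit + lit / lit

[X [Y [Z [W lit]] ++ [Y [Z [W lit]] + [Y [Z [W lit]]]]] / [X [Y [Z [W lit]]]]]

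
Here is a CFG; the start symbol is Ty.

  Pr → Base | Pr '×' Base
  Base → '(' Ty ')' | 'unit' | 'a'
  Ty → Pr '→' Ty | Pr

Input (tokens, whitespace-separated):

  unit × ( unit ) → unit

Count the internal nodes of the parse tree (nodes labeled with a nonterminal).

11

[Ty [Pr [Pr [Base unit]] × [Base ( [Ty [Pr [Base unit]]] )]] → [Ty [Pr [Base unit]]]]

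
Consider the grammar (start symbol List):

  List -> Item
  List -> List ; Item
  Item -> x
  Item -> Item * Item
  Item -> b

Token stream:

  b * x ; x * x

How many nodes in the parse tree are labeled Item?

6

[List [List [Item [Item b] * [Item x]]] ; [Item [Item x] * [Item x]]]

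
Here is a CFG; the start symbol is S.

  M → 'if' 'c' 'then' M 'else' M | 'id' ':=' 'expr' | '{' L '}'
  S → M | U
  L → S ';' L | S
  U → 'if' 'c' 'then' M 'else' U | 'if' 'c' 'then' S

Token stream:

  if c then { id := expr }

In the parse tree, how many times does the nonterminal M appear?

[S [U if c then [S [M { [L [S [M id := expr]]] }]]]]

2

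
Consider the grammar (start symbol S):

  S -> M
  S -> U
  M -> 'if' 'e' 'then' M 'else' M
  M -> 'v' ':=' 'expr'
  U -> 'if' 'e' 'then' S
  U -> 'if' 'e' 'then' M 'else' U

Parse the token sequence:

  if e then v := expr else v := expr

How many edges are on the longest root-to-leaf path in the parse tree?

[S [M if e then [M v := expr] else [M v := expr]]]

3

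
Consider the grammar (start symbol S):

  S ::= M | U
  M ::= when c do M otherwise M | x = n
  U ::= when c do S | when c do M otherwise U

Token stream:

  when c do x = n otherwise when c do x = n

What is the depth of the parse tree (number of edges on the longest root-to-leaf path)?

5

[S [U when c do [M x = n] otherwise [U when c do [S [M x = n]]]]]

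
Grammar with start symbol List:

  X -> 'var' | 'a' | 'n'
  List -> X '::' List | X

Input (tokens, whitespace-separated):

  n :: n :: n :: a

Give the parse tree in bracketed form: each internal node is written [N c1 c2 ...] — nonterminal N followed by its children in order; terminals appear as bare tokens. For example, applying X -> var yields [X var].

[List [X n] :: [List [X n] :: [List [X n] :: [List [X a]]]]]

List
X :: List
n :: List
n :: X :: List
n :: n :: List
n :: n :: X :: List
n :: n :: n :: List
n :: n :: n :: X
n :: n :: n :: a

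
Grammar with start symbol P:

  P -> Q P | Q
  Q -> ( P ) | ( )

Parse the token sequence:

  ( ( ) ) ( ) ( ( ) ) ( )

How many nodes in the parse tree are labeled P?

[P [Q ( [P [Q ( )]] )] [P [Q ( )] [P [Q ( [P [Q ( )]] )] [P [Q ( )]]]]]

6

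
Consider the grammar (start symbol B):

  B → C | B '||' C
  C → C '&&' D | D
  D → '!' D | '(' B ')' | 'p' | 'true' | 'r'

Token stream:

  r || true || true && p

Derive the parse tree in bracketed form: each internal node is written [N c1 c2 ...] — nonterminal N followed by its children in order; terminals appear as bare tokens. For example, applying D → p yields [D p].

[B [B [B [C [D r]]] || [C [D true]]] || [C [C [D true]] && [D p]]]

B
B || C
B || C || C
C || C || C
D || C || C
r || C || C
r || D || C
r || true || C
r || true || C && D
r || true || D && D
r || true || true && D
r || true || true && p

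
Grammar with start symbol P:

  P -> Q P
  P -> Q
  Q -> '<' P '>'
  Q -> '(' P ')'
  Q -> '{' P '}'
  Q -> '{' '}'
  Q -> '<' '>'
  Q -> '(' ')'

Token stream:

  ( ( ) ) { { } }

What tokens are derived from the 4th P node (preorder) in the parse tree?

[P [Q ( [P [Q ( )]] )] [P [Q { [P [Q { }]] }]]]

{ }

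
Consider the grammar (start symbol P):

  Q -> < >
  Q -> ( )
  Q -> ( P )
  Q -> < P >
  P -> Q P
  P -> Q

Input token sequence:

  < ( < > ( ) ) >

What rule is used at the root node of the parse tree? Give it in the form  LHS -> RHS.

[P [Q < [P [Q ( [P [Q < >] [P [Q ( )]]] )]] >]]

P -> Q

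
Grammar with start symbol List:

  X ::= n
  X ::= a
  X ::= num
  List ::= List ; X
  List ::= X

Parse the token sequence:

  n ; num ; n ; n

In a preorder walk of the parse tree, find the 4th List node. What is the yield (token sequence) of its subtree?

[List [List [List [List [X n]] ; [X num]] ; [X n]] ; [X n]]

n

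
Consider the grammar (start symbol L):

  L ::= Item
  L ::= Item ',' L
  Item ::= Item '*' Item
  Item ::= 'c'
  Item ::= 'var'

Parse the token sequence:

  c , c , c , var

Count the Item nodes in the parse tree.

[L [Item c] , [L [Item c] , [L [Item c] , [L [Item var]]]]]

4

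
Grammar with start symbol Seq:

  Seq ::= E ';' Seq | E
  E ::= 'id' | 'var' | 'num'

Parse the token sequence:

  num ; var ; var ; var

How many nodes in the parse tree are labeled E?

4

[Seq [E num] ; [Seq [E var] ; [Seq [E var] ; [Seq [E var]]]]]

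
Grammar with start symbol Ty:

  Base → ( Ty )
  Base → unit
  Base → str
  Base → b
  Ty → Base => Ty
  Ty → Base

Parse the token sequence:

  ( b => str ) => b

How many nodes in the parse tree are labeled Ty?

[Ty [Base ( [Ty [Base b] => [Ty [Base str]]] )] => [Ty [Base b]]]

4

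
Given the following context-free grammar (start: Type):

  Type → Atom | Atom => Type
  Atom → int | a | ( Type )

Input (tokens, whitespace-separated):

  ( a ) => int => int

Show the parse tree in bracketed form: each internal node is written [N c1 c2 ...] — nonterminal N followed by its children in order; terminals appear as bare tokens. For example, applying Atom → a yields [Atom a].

[Type [Atom ( [Type [Atom a]] )] => [Type [Atom int] => [Type [Atom int]]]]

Type
Atom => Type
( Type ) => Type
( Atom ) => Type
( a ) => Type
( a ) => Atom => Type
( a ) => int => Type
( a ) => int => Atom
( a ) => int => int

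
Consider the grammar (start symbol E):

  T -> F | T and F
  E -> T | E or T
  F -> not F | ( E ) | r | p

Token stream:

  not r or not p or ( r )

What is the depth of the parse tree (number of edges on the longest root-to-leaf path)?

6

[E [E [E [T [F not [F r]]]] or [T [F not [F p]]]] or [T [F ( [E [T [F r]]] )]]]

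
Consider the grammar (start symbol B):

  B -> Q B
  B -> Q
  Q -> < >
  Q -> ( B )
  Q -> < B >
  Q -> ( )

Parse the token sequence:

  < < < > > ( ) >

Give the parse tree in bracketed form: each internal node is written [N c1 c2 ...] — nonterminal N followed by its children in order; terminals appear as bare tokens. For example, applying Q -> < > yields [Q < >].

[B [Q < [B [Q < [B [Q < >]] >] [B [Q ( )]]] >]]

B
Q
< B >
< Q B >
< < B > B >
< < Q > B >
< < < > > B >
< < < > > Q >
< < < > > ( ) >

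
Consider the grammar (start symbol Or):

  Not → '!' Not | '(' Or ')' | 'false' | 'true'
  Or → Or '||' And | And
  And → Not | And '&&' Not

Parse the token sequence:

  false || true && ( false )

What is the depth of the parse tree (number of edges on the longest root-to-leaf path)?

6

[Or [Or [And [Not false]]] || [And [And [Not true]] && [Not ( [Or [And [Not false]]] )]]]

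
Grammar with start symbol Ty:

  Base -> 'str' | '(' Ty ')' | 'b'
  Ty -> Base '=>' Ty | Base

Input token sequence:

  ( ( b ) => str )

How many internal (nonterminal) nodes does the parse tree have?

8

[Ty [Base ( [Ty [Base ( [Ty [Base b]] )] => [Ty [Base str]]] )]]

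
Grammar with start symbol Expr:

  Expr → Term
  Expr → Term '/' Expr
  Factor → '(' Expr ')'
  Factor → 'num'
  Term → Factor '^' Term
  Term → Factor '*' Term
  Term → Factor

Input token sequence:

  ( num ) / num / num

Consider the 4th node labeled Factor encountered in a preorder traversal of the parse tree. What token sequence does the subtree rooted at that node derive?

num

[Expr [Term [Factor ( [Expr [Term [Factor num]]] )]] / [Expr [Term [Factor num]] / [Expr [Term [Factor num]]]]]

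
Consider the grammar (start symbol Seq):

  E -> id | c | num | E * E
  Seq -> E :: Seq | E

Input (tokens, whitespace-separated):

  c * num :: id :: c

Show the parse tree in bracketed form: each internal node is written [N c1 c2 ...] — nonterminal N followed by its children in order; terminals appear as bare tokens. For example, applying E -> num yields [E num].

[Seq [E [E c] * [E num]] :: [Seq [E id] :: [Seq [E c]]]]

Seq
E :: Seq
E * E :: Seq
c * E :: Seq
c * num :: Seq
c * num :: E :: Seq
c * num :: id :: Seq
c * num :: id :: E
c * num :: id :: c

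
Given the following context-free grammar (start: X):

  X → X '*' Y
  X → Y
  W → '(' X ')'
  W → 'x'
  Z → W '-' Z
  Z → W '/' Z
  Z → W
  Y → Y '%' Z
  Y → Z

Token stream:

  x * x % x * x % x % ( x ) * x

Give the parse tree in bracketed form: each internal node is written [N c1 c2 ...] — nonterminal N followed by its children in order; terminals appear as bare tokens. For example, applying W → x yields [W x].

[X [X [X [X [Y [Z [W x]]]] * [Y [Y [Z [W x]]] % [Z [W x]]]] * [Y [Y [Y [Z [W x]]] % [Z [W x]]] % [Z [W ( [X [Y [Z [W x]]]] )]]]] * [Y [Z [W x]]]]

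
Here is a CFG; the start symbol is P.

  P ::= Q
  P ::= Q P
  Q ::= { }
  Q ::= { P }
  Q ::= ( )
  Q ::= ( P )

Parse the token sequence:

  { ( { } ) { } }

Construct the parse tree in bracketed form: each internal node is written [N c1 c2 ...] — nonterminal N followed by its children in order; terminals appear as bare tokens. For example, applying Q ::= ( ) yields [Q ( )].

P
Q
{ P }
{ Q P }
{ ( P ) P }
{ ( Q ) P }
{ ( { } ) P }
{ ( { } ) Q }
{ ( { } ) { } }

[P [Q { [P [Q ( [P [Q { }]] )] [P [Q { }]]] }]]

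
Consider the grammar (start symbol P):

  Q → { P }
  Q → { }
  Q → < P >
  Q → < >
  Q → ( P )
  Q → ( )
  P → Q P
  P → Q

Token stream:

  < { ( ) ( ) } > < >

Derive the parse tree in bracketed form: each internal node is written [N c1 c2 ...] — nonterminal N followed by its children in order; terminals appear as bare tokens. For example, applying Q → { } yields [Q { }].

[P [Q < [P [Q { [P [Q ( )] [P [Q ( )]]] }]] >] [P [Q < >]]]

P
Q P
< P > P
< Q > P
< { P } > P
< { Q P } > P
< { ( ) P } > P
< { ( ) Q } > P
< { ( ) ( ) } > P
< { ( ) ( ) } > Q
< { ( ) ( ) } > < >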